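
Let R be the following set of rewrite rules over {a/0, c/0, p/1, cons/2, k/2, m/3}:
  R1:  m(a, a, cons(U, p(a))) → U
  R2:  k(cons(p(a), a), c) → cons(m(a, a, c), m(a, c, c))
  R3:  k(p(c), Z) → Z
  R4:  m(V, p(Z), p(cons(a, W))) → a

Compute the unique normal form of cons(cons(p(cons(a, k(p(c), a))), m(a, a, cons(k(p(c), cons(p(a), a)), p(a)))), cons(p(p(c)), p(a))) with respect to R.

1. cons(cons(p(cons(a, k(p(c), a))), m(a, a, cons(k(p(c), cons(p(a), a)), p(a)))), cons(p(p(c)), p(a)))  →  cons(cons(p(cons(a, a)), m(a, a, cons(k(p(c), cons(p(a), a)), p(a)))), cons(p(p(c)), p(a)))   [R3 at 1.1.1.2]
2. cons(cons(p(cons(a, a)), m(a, a, cons(k(p(c), cons(p(a), a)), p(a)))), cons(p(p(c)), p(a)))  →  cons(cons(p(cons(a, a)), k(p(c), cons(p(a), a))), cons(p(p(c)), p(a)))   [R1 at 1.2]
3. cons(cons(p(cons(a, a)), k(p(c), cons(p(a), a))), cons(p(p(c)), p(a)))  →  cons(cons(p(cons(a, a)), cons(p(a), a)), cons(p(p(c)), p(a)))   [R3 at 1.2]

cons(cons(p(cons(a, a)), cons(p(a), a)), cons(p(p(c)), p(a)))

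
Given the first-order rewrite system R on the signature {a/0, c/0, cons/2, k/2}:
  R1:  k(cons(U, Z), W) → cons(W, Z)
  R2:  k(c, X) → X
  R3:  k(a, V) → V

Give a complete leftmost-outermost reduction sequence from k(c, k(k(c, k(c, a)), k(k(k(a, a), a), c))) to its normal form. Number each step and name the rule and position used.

1. k(c, k(k(c, k(c, a)), k(k(k(a, a), a), c)))  →  k(k(c, k(c, a)), k(k(k(a, a), a), c))   [R2 at ε]
2. k(k(c, k(c, a)), k(k(k(a, a), a), c))  →  k(k(c, a), k(k(k(a, a), a), c))   [R2 at 1]
3. k(k(c, a), k(k(k(a, a), a), c))  →  k(a, k(k(k(a, a), a), c))   [R2 at 1]
4. k(a, k(k(k(a, a), a), c))  →  k(k(k(a, a), a), c)   [R3 at ε]
5. k(k(k(a, a), a), c)  →  k(k(a, a), c)   [R3 at 1.1]
6. k(k(a, a), c)  →  k(a, c)   [R3 at 1]
7. k(a, c)  →  c   [R3 at ε]

c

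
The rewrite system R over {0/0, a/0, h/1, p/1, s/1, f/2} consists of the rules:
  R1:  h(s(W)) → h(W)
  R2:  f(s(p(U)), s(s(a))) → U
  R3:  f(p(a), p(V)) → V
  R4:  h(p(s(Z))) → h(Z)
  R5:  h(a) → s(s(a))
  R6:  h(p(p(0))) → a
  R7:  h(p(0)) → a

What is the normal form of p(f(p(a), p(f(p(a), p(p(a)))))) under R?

p(p(a))

1. p(f(p(a), p(f(p(a), p(p(a))))))  →  p(f(p(a), p(p(a))))   [R3 at 1]
2. p(f(p(a), p(p(a))))  →  p(p(a))   [R3 at 1]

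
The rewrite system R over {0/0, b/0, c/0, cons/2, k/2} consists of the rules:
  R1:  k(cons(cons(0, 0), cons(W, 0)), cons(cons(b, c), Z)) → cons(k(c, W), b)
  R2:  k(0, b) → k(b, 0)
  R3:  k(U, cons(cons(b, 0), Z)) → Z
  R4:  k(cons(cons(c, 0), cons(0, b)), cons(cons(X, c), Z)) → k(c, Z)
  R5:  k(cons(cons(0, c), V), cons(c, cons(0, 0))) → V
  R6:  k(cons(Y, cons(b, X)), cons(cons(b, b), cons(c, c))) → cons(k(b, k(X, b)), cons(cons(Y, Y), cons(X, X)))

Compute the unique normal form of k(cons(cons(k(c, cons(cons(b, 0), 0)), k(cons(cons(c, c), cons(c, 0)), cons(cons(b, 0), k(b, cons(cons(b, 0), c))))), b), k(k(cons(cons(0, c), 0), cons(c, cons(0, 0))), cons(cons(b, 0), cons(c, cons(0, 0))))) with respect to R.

1. k(cons(cons(k(c, cons(cons(b, 0), 0)), k(cons(cons(c, c), cons(c, 0)), cons(cons(b, 0), k(b, cons(cons(b, 0), c))))), b), k(k(cons(cons(0, c), 0), cons(c, cons(0, 0))), cons(cons(b, 0), cons(c, cons(0, 0)))))  →  k(cons(cons(0, k(cons(cons(c, c), cons(c, 0)), cons(cons(b, 0), k(b, cons(cons(b, 0), c))))), b), k(k(cons(cons(0, c), 0), cons(c, cons(0, 0))), cons(cons(b, 0), cons(c, cons(0, 0)))))   [R3 at 1.1.1]
2. k(cons(cons(0, k(cons(cons(c, c), cons(c, 0)), cons(cons(b, 0), k(b, cons(cons(b, 0), c))))), b), k(k(cons(cons(0, c), 0), cons(c, cons(0, 0))), cons(cons(b, 0), cons(c, cons(0, 0)))))  →  k(cons(cons(0, k(b, cons(cons(b, 0), c))), b), k(k(cons(cons(0, c), 0), cons(c, cons(0, 0))), cons(cons(b, 0), cons(c, cons(0, 0)))))   [R3 at 1.1.2]
3. k(cons(cons(0, k(b, cons(cons(b, 0), c))), b), k(k(cons(cons(0, c), 0), cons(c, cons(0, 0))), cons(cons(b, 0), cons(c, cons(0, 0)))))  →  k(cons(cons(0, c), b), k(k(cons(cons(0, c), 0), cons(c, cons(0, 0))), cons(cons(b, 0), cons(c, cons(0, 0)))))   [R3 at 1.1.2]
4. k(cons(cons(0, c), b), k(k(cons(cons(0, c), 0), cons(c, cons(0, 0))), cons(cons(b, 0), cons(c, cons(0, 0)))))  →  k(cons(cons(0, c), b), cons(c, cons(0, 0)))   [R3 at 2]
5. k(cons(cons(0, c), b), cons(c, cons(0, 0)))  →  b   [R5 at ε]

b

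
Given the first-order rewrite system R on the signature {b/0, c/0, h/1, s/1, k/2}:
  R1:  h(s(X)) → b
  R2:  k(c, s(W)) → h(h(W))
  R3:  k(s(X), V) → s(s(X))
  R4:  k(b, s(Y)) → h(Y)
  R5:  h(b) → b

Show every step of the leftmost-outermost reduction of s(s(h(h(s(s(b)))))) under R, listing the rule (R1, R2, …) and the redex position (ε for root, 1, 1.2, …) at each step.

1. s(s(h(h(s(s(b))))))  →  s(s(h(b)))   [R1 at 1.1.1]
2. s(s(h(b)))  →  s(s(b))   [R5 at 1.1]

s(s(b))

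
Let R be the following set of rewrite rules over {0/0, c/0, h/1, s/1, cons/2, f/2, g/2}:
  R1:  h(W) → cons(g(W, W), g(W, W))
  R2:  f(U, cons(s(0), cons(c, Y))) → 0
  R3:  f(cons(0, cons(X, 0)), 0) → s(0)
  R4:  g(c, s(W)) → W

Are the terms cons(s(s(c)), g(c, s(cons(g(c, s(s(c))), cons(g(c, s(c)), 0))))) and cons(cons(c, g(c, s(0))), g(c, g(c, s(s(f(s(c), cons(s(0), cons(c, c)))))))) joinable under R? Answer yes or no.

Reduce t₁ = cons(s(s(c)), g(c, s(cons(g(c, s(s(c))), cons(g(c, s(c)), 0))))):
1. cons(s(s(c)), g(c, s(cons(g(c, s(s(c))), cons(g(c, s(c)), 0)))))  →  cons(s(s(c)), cons(g(c, s(s(c))), cons(g(c, s(c)), 0)))   [R4 at 2]
2. cons(s(s(c)), cons(g(c, s(s(c))), cons(g(c, s(c)), 0)))  →  cons(s(s(c)), cons(s(c), cons(g(c, s(c)), 0)))   [R4 at 2.1]
3. cons(s(s(c)), cons(s(c), cons(g(c, s(c)), 0)))  →  cons(s(s(c)), cons(s(c), cons(c, 0)))   [R4 at 2.2.1]

Reduce t₂ = cons(cons(c, g(c, s(0))), g(c, g(c, s(s(f(s(c), cons(s(0), cons(c, c)))))))):
1. cons(cons(c, g(c, s(0))), g(c, g(c, s(s(f(s(c), cons(s(0), cons(c, c))))))))  →  cons(cons(c, 0), g(c, g(c, s(s(f(s(c), cons(s(0), cons(c, c))))))))   [R4 at 1.2]
2. cons(cons(c, 0), g(c, g(c, s(s(f(s(c), cons(s(0), cons(c, c))))))))  →  cons(cons(c, 0), g(c, s(f(s(c), cons(s(0), cons(c, c))))))   [R4 at 2.2]
3. cons(cons(c, 0), g(c, s(f(s(c), cons(s(0), cons(c, c))))))  →  cons(cons(c, 0), f(s(c), cons(s(0), cons(c, c))))   [R4 at 2]
4. cons(cons(c, 0), f(s(c), cons(s(0), cons(c, c))))  →  cons(cons(c, 0), 0)   [R2 at 2]

no — NF(t₁) = cons(s(s(c)), cons(s(c), cons(c, 0))), NF(t₂) = cons(cons(c, 0), 0)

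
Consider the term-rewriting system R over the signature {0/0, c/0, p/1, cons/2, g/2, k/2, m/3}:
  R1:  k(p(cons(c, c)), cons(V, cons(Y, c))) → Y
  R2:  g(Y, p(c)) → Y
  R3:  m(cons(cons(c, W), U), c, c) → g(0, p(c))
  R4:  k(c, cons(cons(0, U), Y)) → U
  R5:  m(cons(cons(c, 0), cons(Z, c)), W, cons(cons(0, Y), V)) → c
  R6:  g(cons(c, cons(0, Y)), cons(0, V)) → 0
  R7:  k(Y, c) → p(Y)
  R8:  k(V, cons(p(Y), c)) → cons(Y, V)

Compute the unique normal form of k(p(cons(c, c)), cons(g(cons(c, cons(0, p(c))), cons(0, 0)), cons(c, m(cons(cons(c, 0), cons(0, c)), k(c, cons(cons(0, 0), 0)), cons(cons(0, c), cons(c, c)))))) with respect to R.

c

1. k(p(cons(c, c)), cons(g(cons(c, cons(0, p(c))), cons(0, 0)), cons(c, m(cons(cons(c, 0), cons(0, c)), k(c, cons(cons(0, 0), 0)), cons(cons(0, c), cons(c, c))))))  →  k(p(cons(c, c)), cons(0, cons(c, m(cons(cons(c, 0), cons(0, c)), k(c, cons(cons(0, 0), 0)), cons(cons(0, c), cons(c, c))))))   [R6 at 2.1]
2. k(p(cons(c, c)), cons(0, cons(c, m(cons(cons(c, 0), cons(0, c)), k(c, cons(cons(0, 0), 0)), cons(cons(0, c), cons(c, c))))))  →  k(p(cons(c, c)), cons(0, cons(c, c)))   [R5 at 2.2.2]
3. k(p(cons(c, c)), cons(0, cons(c, c)))  →  c   [R1 at ε]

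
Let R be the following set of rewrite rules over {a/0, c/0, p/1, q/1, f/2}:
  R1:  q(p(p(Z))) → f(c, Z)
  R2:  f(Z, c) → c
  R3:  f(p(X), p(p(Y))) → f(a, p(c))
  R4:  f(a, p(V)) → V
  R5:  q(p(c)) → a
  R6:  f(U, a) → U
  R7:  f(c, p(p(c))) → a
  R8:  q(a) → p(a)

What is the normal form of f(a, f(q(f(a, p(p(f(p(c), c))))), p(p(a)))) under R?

1. f(a, f(q(f(a, p(p(f(p(c), c))))), p(p(a))))  →  f(a, f(q(p(f(p(c), c))), p(p(a))))   [R4 at 2.1.1]
2. f(a, f(q(p(f(p(c), c))), p(p(a))))  →  f(a, f(q(p(c)), p(p(a))))   [R2 at 2.1.1.1]
3. f(a, f(q(p(c)), p(p(a))))  →  f(a, f(a, p(p(a))))   [R5 at 2.1]
4. f(a, f(a, p(p(a))))  →  f(a, p(a))   [R4 at 2]
5. f(a, p(a))  →  a   [R4 at ε]

a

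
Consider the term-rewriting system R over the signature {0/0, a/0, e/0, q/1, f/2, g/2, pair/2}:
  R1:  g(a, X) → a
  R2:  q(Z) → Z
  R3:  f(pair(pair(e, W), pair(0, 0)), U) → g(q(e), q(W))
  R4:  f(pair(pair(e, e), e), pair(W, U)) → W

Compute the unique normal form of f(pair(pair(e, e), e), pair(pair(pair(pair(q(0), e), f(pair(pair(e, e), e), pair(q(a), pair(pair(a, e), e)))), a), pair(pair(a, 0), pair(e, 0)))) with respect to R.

1. f(pair(pair(e, e), e), pair(pair(pair(pair(q(0), e), f(pair(pair(e, e), e), pair(q(a), pair(pair(a, e), e)))), a), pair(pair(a, 0), pair(e, 0))))  →  pair(pair(pair(q(0), e), f(pair(pair(e, e), e), pair(q(a), pair(pair(a, e), e)))), a)   [R4 at ε]
2. pair(pair(pair(q(0), e), f(pair(pair(e, e), e), pair(q(a), pair(pair(a, e), e)))), a)  →  pair(pair(pair(0, e), f(pair(pair(e, e), e), pair(q(a), pair(pair(a, e), e)))), a)   [R2 at 1.1.1]
3. pair(pair(pair(0, e), f(pair(pair(e, e), e), pair(q(a), pair(pair(a, e), e)))), a)  →  pair(pair(pair(0, e), q(a)), a)   [R4 at 1.2]
4. pair(pair(pair(0, e), q(a)), a)  →  pair(pair(pair(0, e), a), a)   [R2 at 1.2]

pair(pair(pair(0, e), a), a)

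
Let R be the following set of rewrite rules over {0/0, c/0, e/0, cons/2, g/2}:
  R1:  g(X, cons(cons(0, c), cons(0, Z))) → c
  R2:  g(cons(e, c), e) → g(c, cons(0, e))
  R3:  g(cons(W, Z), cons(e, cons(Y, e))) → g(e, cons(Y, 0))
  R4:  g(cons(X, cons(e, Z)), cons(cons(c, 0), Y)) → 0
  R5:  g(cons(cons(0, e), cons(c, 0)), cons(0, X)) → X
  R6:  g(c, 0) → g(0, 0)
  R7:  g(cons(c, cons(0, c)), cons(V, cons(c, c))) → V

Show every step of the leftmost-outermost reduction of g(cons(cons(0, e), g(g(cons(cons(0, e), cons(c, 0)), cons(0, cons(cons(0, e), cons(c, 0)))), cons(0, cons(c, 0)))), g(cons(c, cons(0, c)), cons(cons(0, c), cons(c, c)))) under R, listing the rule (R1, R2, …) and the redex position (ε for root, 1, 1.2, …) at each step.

1. g(cons(cons(0, e), g(g(cons(cons(0, e), cons(c, 0)), cons(0, cons(cons(0, e), cons(c, 0)))), cons(0, cons(c, 0)))), g(cons(c, cons(0, c)), cons(cons(0, c), cons(c, c))))  →  g(cons(cons(0, e), g(cons(cons(0, e), cons(c, 0)), cons(0, cons(c, 0)))), g(cons(c, cons(0, c)), cons(cons(0, c), cons(c, c))))   [R5 at 1.2.1]
2. g(cons(cons(0, e), g(cons(cons(0, e), cons(c, 0)), cons(0, cons(c, 0)))), g(cons(c, cons(0, c)), cons(cons(0, c), cons(c, c))))  →  g(cons(cons(0, e), cons(c, 0)), g(cons(c, cons(0, c)), cons(cons(0, c), cons(c, c))))   [R5 at 1.2]
3. g(cons(cons(0, e), cons(c, 0)), g(cons(c, cons(0, c)), cons(cons(0, c), cons(c, c))))  →  g(cons(cons(0, e), cons(c, 0)), cons(0, c))   [R7 at 2]
4. g(cons(cons(0, e), cons(c, 0)), cons(0, c))  →  c   [R5 at ε]

c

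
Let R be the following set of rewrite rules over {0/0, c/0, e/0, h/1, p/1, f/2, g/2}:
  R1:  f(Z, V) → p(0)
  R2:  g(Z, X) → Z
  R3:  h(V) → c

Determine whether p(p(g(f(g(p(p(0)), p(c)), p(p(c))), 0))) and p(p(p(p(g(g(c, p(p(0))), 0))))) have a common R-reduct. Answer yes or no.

no — NF(t₁) = p(p(p(0))), NF(t₂) = p(p(p(p(c))))

Reduce t₁ = p(p(g(f(g(p(p(0)), p(c)), p(p(c))), 0))):
1. p(p(g(f(g(p(p(0)), p(c)), p(p(c))), 0)))  →  p(p(f(g(p(p(0)), p(c)), p(p(c)))))   [R2 at 1.1]
2. p(p(f(g(p(p(0)), p(c)), p(p(c)))))  →  p(p(p(0)))   [R1 at 1.1]

Reduce t₂ = p(p(p(p(g(g(c, p(p(0))), 0))))):
1. p(p(p(p(g(g(c, p(p(0))), 0)))))  →  p(p(p(p(g(c, p(p(0)))))))   [R2 at 1.1.1.1]
2. p(p(p(p(g(c, p(p(0)))))))  →  p(p(p(p(c))))   [R2 at 1.1.1.1]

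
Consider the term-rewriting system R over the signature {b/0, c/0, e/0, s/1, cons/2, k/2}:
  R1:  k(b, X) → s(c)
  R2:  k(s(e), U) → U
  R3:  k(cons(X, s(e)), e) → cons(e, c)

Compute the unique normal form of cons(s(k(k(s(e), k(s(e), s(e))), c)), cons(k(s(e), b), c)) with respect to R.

cons(s(c), cons(b, c))

1. cons(s(k(k(s(e), k(s(e), s(e))), c)), cons(k(s(e), b), c))  →  cons(s(k(k(s(e), s(e)), c)), cons(k(s(e), b), c))   [R2 at 1.1.1]
2. cons(s(k(k(s(e), s(e)), c)), cons(k(s(e), b), c))  →  cons(s(k(s(e), c)), cons(k(s(e), b), c))   [R2 at 1.1.1]
3. cons(s(k(s(e), c)), cons(k(s(e), b), c))  →  cons(s(c), cons(k(s(e), b), c))   [R2 at 1.1]
4. cons(s(c), cons(k(s(e), b), c))  →  cons(s(c), cons(b, c))   [R2 at 2.1]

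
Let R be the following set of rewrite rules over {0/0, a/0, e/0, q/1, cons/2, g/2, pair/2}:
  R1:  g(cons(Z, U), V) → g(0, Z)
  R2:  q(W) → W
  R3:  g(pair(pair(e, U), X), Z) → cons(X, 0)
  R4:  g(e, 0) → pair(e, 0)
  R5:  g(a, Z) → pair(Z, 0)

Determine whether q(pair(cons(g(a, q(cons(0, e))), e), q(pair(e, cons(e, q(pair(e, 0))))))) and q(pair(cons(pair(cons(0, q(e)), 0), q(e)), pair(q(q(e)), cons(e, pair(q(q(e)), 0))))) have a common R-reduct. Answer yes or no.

Reduce t₁ = q(pair(cons(g(a, q(cons(0, e))), e), q(pair(e, cons(e, q(pair(e, 0))))))):
1. q(pair(cons(g(a, q(cons(0, e))), e), q(pair(e, cons(e, q(pair(e, 0)))))))  →  pair(cons(g(a, q(cons(0, e))), e), q(pair(e, cons(e, q(pair(e, 0))))))   [R2 at ε]
2. pair(cons(g(a, q(cons(0, e))), e), q(pair(e, cons(e, q(pair(e, 0))))))  →  pair(cons(pair(q(cons(0, e)), 0), e), q(pair(e, cons(e, q(pair(e, 0))))))   [R5 at 1.1]
3. pair(cons(pair(q(cons(0, e)), 0), e), q(pair(e, cons(e, q(pair(e, 0))))))  →  pair(cons(pair(cons(0, e), 0), e), q(pair(e, cons(e, q(pair(e, 0))))))   [R2 at 1.1.1]
4. pair(cons(pair(cons(0, e), 0), e), q(pair(e, cons(e, q(pair(e, 0))))))  →  pair(cons(pair(cons(0, e), 0), e), pair(e, cons(e, q(pair(e, 0)))))   [R2 at 2]
5. pair(cons(pair(cons(0, e), 0), e), pair(e, cons(e, q(pair(e, 0)))))  →  pair(cons(pair(cons(0, e), 0), e), pair(e, cons(e, pair(e, 0))))   [R2 at 2.2.2]

Reduce t₂ = q(pair(cons(pair(cons(0, q(e)), 0), q(e)), pair(q(q(e)), cons(e, pair(q(q(e)), 0))))):
1. q(pair(cons(pair(cons(0, q(e)), 0), q(e)), pair(q(q(e)), cons(e, pair(q(q(e)), 0)))))  →  pair(cons(pair(cons(0, q(e)), 0), q(e)), pair(q(q(e)), cons(e, pair(q(q(e)), 0))))   [R2 at ε]
2. pair(cons(pair(cons(0, q(e)), 0), q(e)), pair(q(q(e)), cons(e, pair(q(q(e)), 0))))  →  pair(cons(pair(cons(0, e), 0), q(e)), pair(q(q(e)), cons(e, pair(q(q(e)), 0))))   [R2 at 1.1.1.2]
3. pair(cons(pair(cons(0, e), 0), q(e)), pair(q(q(e)), cons(e, pair(q(q(e)), 0))))  →  pair(cons(pair(cons(0, e), 0), e), pair(q(q(e)), cons(e, pair(q(q(e)), 0))))   [R2 at 1.2]
4. pair(cons(pair(cons(0, e), 0), e), pair(q(q(e)), cons(e, pair(q(q(e)), 0))))  →  pair(cons(pair(cons(0, e), 0), e), pair(q(e), cons(e, pair(q(q(e)), 0))))   [R2 at 2.1]
5. pair(cons(pair(cons(0, e), 0), e), pair(q(e), cons(e, pair(q(q(e)), 0))))  →  pair(cons(pair(cons(0, e), 0), e), pair(e, cons(e, pair(q(q(e)), 0))))   [R2 at 2.1]
6. pair(cons(pair(cons(0, e), 0), e), pair(e, cons(e, pair(q(q(e)), 0))))  →  pair(cons(pair(cons(0, e), 0), e), pair(e, cons(e, pair(q(e), 0))))   [R2 at 2.2.2.1]
7. pair(cons(pair(cons(0, e), 0), e), pair(e, cons(e, pair(q(e), 0))))  →  pair(cons(pair(cons(0, e), 0), e), pair(e, cons(e, pair(e, 0))))   [R2 at 2.2.2.1]

yes — NF(t₁) = pair(cons(pair(cons(0, e), 0), e), pair(e, cons(e, pair(e, 0)))), NF(t₂) = pair(cons(pair(cons(0, e), 0), e), pair(e, cons(e, pair(e, 0))))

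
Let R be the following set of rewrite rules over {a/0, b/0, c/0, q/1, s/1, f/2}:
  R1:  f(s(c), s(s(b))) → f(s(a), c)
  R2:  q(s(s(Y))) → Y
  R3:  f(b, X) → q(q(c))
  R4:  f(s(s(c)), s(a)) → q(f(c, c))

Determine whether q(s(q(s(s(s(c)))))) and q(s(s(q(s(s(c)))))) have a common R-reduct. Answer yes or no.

Reduce t₁ = q(s(q(s(s(s(c)))))):
1. q(s(q(s(s(s(c))))))  →  q(s(s(c)))   [R2 at 1.1]
2. q(s(s(c)))  →  c   [R2 at ε]

Reduce t₂ = q(s(s(q(s(s(c)))))):
1. q(s(s(q(s(s(c))))))  →  q(s(s(c)))   [R2 at ε]
2. q(s(s(c)))  →  c   [R2 at ε]

yes — NF(t₁) = c, NF(t₂) = c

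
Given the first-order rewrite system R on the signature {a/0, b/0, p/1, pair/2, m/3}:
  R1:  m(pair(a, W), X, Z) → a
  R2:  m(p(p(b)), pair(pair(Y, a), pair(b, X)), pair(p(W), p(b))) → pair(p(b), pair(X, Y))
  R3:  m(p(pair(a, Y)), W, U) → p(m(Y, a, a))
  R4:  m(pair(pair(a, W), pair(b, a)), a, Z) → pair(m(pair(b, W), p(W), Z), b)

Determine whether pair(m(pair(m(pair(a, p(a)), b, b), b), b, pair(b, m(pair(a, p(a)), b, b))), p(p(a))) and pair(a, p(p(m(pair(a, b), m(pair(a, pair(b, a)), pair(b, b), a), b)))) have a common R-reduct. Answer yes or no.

Reduce t₁ = pair(m(pair(m(pair(a, p(a)), b, b), b), b, pair(b, m(pair(a, p(a)), b, b))), p(p(a))):
1. pair(m(pair(m(pair(a, p(a)), b, b), b), b, pair(b, m(pair(a, p(a)), b, b))), p(p(a)))  →  pair(m(pair(a, b), b, pair(b, m(pair(a, p(a)), b, b))), p(p(a)))   [R1 at 1.1.1]
2. pair(m(pair(a, b), b, pair(b, m(pair(a, p(a)), b, b))), p(p(a)))  →  pair(a, p(p(a)))   [R1 at 1]

Reduce t₂ = pair(a, p(p(m(pair(a, b), m(pair(a, pair(b, a)), pair(b, b), a), b)))):
1. pair(a, p(p(m(pair(a, b), m(pair(a, pair(b, a)), pair(b, b), a), b))))  →  pair(a, p(p(a)))   [R1 at 2.1.1]

yes — NF(t₁) = pair(a, p(p(a))), NF(t₂) = pair(a, p(p(a)))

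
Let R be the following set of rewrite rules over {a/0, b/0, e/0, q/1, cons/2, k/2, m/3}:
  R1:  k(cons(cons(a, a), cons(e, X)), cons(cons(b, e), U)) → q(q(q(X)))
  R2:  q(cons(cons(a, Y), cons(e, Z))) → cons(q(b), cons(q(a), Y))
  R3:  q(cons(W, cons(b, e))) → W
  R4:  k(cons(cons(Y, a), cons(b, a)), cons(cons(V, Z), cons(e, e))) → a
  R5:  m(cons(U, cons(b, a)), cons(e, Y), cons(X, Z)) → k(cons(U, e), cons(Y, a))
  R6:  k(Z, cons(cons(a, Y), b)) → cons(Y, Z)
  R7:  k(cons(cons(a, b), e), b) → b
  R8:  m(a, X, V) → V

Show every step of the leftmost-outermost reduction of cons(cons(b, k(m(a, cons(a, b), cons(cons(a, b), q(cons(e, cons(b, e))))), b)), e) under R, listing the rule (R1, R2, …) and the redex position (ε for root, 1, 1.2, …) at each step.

cons(cons(b, b), e)

1. cons(cons(b, k(m(a, cons(a, b), cons(cons(a, b), q(cons(e, cons(b, e))))), b)), e)  →  cons(cons(b, k(cons(cons(a, b), q(cons(e, cons(b, e)))), b)), e)   [R8 at 1.2.1]
2. cons(cons(b, k(cons(cons(a, b), q(cons(e, cons(b, e)))), b)), e)  →  cons(cons(b, k(cons(cons(a, b), e), b)), e)   [R3 at 1.2.1.2]
3. cons(cons(b, k(cons(cons(a, b), e), b)), e)  →  cons(cons(b, b), e)   [R7 at 1.2]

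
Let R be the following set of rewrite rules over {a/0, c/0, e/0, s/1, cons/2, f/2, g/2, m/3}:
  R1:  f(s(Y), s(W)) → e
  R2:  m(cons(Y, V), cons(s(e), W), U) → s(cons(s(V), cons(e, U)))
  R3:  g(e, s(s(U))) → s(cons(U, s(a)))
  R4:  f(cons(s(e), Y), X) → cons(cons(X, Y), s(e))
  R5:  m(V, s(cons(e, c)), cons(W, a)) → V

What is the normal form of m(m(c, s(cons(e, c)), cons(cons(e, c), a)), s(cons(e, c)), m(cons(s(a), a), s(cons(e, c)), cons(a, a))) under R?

1. m(m(c, s(cons(e, c)), cons(cons(e, c), a)), s(cons(e, c)), m(cons(s(a), a), s(cons(e, c)), cons(a, a)))  →  m(c, s(cons(e, c)), m(cons(s(a), a), s(cons(e, c)), cons(a, a)))   [R5 at 1]
2. m(c, s(cons(e, c)), m(cons(s(a), a), s(cons(e, c)), cons(a, a)))  →  m(c, s(cons(e, c)), cons(s(a), a))   [R5 at 3]
3. m(c, s(cons(e, c)), cons(s(a), a))  →  c   [R5 at ε]

c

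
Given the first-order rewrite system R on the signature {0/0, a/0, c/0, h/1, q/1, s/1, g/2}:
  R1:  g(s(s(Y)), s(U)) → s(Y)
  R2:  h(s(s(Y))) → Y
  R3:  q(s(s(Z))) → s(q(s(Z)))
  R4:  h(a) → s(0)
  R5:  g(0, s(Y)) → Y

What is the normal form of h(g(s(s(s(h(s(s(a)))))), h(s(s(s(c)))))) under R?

a

1. h(g(s(s(s(h(s(s(a)))))), h(s(s(s(c))))))  →  h(g(s(s(s(a))), h(s(s(s(c))))))   [R2 at 1.1.1.1.1]
2. h(g(s(s(s(a))), h(s(s(s(c))))))  →  h(g(s(s(s(a))), s(c)))   [R2 at 1.2]
3. h(g(s(s(s(a))), s(c)))  →  h(s(s(a)))   [R1 at 1]
4. h(s(s(a)))  →  a   [R2 at ε]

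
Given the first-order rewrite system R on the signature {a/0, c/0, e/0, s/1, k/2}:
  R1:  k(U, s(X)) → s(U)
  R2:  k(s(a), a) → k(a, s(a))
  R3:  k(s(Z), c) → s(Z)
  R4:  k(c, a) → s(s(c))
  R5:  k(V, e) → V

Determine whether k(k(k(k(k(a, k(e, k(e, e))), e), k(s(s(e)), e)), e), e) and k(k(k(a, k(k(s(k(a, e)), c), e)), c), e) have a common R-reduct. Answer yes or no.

Reduce t₁ = k(k(k(k(k(a, k(e, k(e, e))), e), k(s(s(e)), e)), e), e):
1. k(k(k(k(k(a, k(e, k(e, e))), e), k(s(s(e)), e)), e), e)  →  k(k(k(k(a, k(e, k(e, e))), e), k(s(s(e)), e)), e)   [R5 at ε]
2. k(k(k(k(a, k(e, k(e, e))), e), k(s(s(e)), e)), e)  →  k(k(k(a, k(e, k(e, e))), e), k(s(s(e)), e))   [R5 at ε]
3. k(k(k(a, k(e, k(e, e))), e), k(s(s(e)), e))  →  k(k(a, k(e, k(e, e))), k(s(s(e)), e))   [R5 at 1]
4. k(k(a, k(e, k(e, e))), k(s(s(e)), e))  →  k(k(a, k(e, e)), k(s(s(e)), e))   [R5 at 1.2.2]
5. k(k(a, k(e, e)), k(s(s(e)), e))  →  k(k(a, e), k(s(s(e)), e))   [R5 at 1.2]
6. k(k(a, e), k(s(s(e)), e))  →  k(a, k(s(s(e)), e))   [R5 at 1]
7. k(a, k(s(s(e)), e))  →  k(a, s(s(e)))   [R5 at 2]
8. k(a, s(s(e)))  →  s(a)   [R1 at ε]

Reduce t₂ = k(k(k(a, k(k(s(k(a, e)), c), e)), c), e):
1. k(k(k(a, k(k(s(k(a, e)), c), e)), c), e)  →  k(k(a, k(k(s(k(a, e)), c), e)), c)   [R5 at ε]
2. k(k(a, k(k(s(k(a, e)), c), e)), c)  →  k(k(a, k(s(k(a, e)), c)), c)   [R5 at 1.2]
3. k(k(a, k(s(k(a, e)), c)), c)  →  k(k(a, s(k(a, e))), c)   [R3 at 1.2]
4. k(k(a, s(k(a, e))), c)  →  k(s(a), c)   [R1 at 1]
5. k(s(a), c)  →  s(a)   [R3 at ε]

yes — NF(t₁) = s(a), NF(t₂) = s(a)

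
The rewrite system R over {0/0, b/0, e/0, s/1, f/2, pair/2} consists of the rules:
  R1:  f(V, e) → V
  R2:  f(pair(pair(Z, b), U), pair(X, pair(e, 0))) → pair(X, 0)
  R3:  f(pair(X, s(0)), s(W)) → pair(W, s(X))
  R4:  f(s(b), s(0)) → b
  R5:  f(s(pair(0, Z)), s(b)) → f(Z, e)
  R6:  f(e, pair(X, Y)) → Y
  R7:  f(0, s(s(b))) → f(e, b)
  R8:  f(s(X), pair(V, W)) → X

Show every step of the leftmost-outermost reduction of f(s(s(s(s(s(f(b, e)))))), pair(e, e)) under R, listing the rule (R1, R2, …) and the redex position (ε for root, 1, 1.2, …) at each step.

s(s(s(s(b))))

1. f(s(s(s(s(s(f(b, e)))))), pair(e, e))  →  s(s(s(s(f(b, e)))))   [R8 at ε]
2. s(s(s(s(f(b, e)))))  →  s(s(s(s(b))))   [R1 at 1.1.1.1]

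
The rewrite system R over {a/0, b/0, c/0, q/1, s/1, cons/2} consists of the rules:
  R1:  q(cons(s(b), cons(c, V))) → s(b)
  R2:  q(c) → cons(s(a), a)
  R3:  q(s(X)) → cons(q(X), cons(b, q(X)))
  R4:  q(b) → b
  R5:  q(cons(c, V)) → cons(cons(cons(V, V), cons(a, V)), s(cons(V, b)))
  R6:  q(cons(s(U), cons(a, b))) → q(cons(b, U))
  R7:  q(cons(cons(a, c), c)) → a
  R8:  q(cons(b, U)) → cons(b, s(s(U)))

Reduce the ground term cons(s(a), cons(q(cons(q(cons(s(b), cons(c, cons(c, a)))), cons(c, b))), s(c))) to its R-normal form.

cons(s(a), cons(s(b), s(c)))

1. cons(s(a), cons(q(cons(q(cons(s(b), cons(c, cons(c, a)))), cons(c, b))), s(c)))  →  cons(s(a), cons(q(cons(s(b), cons(c, b))), s(c)))   [R1 at 2.1.1.1]
2. cons(s(a), cons(q(cons(s(b), cons(c, b))), s(c)))  →  cons(s(a), cons(s(b), s(c)))   [R1 at 2.1]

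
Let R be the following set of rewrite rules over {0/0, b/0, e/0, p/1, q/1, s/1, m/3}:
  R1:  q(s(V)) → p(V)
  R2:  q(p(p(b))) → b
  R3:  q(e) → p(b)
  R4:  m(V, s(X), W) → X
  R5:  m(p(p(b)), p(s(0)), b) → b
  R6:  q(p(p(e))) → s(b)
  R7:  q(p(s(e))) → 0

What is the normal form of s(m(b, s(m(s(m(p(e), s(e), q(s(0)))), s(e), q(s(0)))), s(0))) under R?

s(e)

1. s(m(b, s(m(s(m(p(e), s(e), q(s(0)))), s(e), q(s(0)))), s(0)))  →  s(m(s(m(p(e), s(e), q(s(0)))), s(e), q(s(0))))   [R4 at 1]
2. s(m(s(m(p(e), s(e), q(s(0)))), s(e), q(s(0))))  →  s(e)   [R4 at 1]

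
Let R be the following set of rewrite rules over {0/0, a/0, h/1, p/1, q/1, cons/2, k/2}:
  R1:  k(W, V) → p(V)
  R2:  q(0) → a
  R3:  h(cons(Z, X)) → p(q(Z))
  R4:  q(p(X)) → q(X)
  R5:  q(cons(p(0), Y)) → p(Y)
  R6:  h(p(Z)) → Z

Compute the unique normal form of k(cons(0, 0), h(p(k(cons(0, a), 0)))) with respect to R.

1. k(cons(0, 0), h(p(k(cons(0, a), 0))))  →  p(h(p(k(cons(0, a), 0))))   [R1 at ε]
2. p(h(p(k(cons(0, a), 0))))  →  p(k(cons(0, a), 0))   [R6 at 1]
3. p(k(cons(0, a), 0))  →  p(p(0))   [R1 at 1]

p(p(0))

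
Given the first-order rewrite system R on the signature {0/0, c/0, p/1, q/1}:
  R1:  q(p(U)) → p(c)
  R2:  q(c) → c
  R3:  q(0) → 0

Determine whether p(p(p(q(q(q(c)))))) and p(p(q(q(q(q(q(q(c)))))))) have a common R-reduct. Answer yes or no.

Reduce t₁ = p(p(p(q(q(q(c)))))):
1. p(p(p(q(q(q(c))))))  →  p(p(p(q(q(c)))))   [R2 at 1.1.1.1.1]
2. p(p(p(q(q(c)))))  →  p(p(p(q(c))))   [R2 at 1.1.1.1]
3. p(p(p(q(c))))  →  p(p(p(c)))   [R2 at 1.1.1]

Reduce t₂ = p(p(q(q(q(q(q(q(c)))))))):
1. p(p(q(q(q(q(q(q(c))))))))  →  p(p(q(q(q(q(q(c)))))))   [R2 at 1.1.1.1.1.1.1]
2. p(p(q(q(q(q(q(c)))))))  →  p(p(q(q(q(q(c))))))   [R2 at 1.1.1.1.1.1]
3. p(p(q(q(q(q(c))))))  →  p(p(q(q(q(c)))))   [R2 at 1.1.1.1.1]
4. p(p(q(q(q(c)))))  →  p(p(q(q(c))))   [R2 at 1.1.1.1]
5. p(p(q(q(c))))  →  p(p(q(c)))   [R2 at 1.1.1]
6. p(p(q(c)))  →  p(p(c))   [R2 at 1.1]

no — NF(t₁) = p(p(p(c))), NF(t₂) = p(p(c))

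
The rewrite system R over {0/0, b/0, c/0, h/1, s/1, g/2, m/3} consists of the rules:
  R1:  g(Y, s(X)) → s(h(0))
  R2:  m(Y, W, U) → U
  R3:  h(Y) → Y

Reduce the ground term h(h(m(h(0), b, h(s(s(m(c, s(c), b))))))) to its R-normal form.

s(s(b))

1. h(h(m(h(0), b, h(s(s(m(c, s(c), b)))))))  →  h(m(h(0), b, h(s(s(m(c, s(c), b))))))   [R3 at ε]
2. h(m(h(0), b, h(s(s(m(c, s(c), b))))))  →  m(h(0), b, h(s(s(m(c, s(c), b)))))   [R3 at ε]
3. m(h(0), b, h(s(s(m(c, s(c), b)))))  →  h(s(s(m(c, s(c), b))))   [R2 at ε]
4. h(s(s(m(c, s(c), b))))  →  s(s(m(c, s(c), b)))   [R3 at ε]
5. s(s(m(c, s(c), b)))  →  s(s(b))   [R2 at 1.1]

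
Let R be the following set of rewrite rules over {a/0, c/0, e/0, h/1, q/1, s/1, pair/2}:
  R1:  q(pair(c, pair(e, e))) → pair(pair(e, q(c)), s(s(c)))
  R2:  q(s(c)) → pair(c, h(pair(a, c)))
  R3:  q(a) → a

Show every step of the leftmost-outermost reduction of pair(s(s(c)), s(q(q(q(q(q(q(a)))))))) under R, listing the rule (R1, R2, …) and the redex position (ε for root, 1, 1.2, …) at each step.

1. pair(s(s(c)), s(q(q(q(q(q(q(a))))))))  →  pair(s(s(c)), s(q(q(q(q(q(a)))))))   [R3 at 2.1.1.1.1.1.1]
2. pair(s(s(c)), s(q(q(q(q(q(a)))))))  →  pair(s(s(c)), s(q(q(q(q(a))))))   [R3 at 2.1.1.1.1.1]
3. pair(s(s(c)), s(q(q(q(q(a))))))  →  pair(s(s(c)), s(q(q(q(a)))))   [R3 at 2.1.1.1.1]
4. pair(s(s(c)), s(q(q(q(a)))))  →  pair(s(s(c)), s(q(q(a))))   [R3 at 2.1.1.1]
5. pair(s(s(c)), s(q(q(a))))  →  pair(s(s(c)), s(q(a)))   [R3 at 2.1.1]
6. pair(s(s(c)), s(q(a)))  →  pair(s(s(c)), s(a))   [R3 at 2.1]

pair(s(s(c)), s(a))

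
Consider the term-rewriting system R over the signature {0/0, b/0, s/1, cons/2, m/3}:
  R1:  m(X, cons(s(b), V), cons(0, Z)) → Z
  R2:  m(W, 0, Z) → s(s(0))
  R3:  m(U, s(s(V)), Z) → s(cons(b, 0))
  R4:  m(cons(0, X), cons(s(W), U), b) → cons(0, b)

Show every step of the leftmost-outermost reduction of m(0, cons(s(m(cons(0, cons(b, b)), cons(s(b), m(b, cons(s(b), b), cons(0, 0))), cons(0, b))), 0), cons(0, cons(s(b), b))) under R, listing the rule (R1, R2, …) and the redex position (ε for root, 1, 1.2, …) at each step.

cons(s(b), b)

1. m(0, cons(s(m(cons(0, cons(b, b)), cons(s(b), m(b, cons(s(b), b), cons(0, 0))), cons(0, b))), 0), cons(0, cons(s(b), b)))  →  m(0, cons(s(b), 0), cons(0, cons(s(b), b)))   [R1 at 2.1.1]
2. m(0, cons(s(b), 0), cons(0, cons(s(b), b)))  →  cons(s(b), b)   [R1 at ε]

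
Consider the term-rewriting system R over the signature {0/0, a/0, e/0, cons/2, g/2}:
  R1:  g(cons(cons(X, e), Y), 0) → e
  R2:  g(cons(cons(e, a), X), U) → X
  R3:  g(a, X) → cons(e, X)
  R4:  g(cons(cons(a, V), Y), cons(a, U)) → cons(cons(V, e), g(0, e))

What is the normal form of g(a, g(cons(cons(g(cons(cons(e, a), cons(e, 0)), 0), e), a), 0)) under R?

1. g(a, g(cons(cons(g(cons(cons(e, a), cons(e, 0)), 0), e), a), 0))  →  cons(e, g(cons(cons(g(cons(cons(e, a), cons(e, 0)), 0), e), a), 0))   [R3 at ε]
2. cons(e, g(cons(cons(g(cons(cons(e, a), cons(e, 0)), 0), e), a), 0))  →  cons(e, e)   [R1 at 2]

cons(e, e)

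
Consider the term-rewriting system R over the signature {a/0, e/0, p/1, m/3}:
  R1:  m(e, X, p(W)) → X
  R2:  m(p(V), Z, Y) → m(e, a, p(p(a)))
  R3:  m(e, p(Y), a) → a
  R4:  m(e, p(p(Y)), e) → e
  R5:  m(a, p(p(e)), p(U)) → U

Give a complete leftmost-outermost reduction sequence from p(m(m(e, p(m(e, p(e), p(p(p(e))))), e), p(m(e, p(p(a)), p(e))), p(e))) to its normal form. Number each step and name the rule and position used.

p(p(p(p(a))))

1. p(m(m(e, p(m(e, p(e), p(p(p(e))))), e), p(m(e, p(p(a)), p(e))), p(e)))  →  p(m(m(e, p(p(e)), e), p(m(e, p(p(a)), p(e))), p(e)))   [R1 at 1.1.2.1]
2. p(m(m(e, p(p(e)), e), p(m(e, p(p(a)), p(e))), p(e)))  →  p(m(e, p(m(e, p(p(a)), p(e))), p(e)))   [R4 at 1.1]
3. p(m(e, p(m(e, p(p(a)), p(e))), p(e)))  →  p(p(m(e, p(p(a)), p(e))))   [R1 at 1]
4. p(p(m(e, p(p(a)), p(e))))  →  p(p(p(p(a))))   [R1 at 1.1]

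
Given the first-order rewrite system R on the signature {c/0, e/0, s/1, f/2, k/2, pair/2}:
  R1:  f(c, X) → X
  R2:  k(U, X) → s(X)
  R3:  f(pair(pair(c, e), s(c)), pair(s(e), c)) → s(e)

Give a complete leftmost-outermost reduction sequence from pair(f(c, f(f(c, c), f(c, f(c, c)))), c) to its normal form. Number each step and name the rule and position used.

pair(c, c)

1. pair(f(c, f(f(c, c), f(c, f(c, c)))), c)  →  pair(f(f(c, c), f(c, f(c, c))), c)   [R1 at 1]
2. pair(f(f(c, c), f(c, f(c, c))), c)  →  pair(f(c, f(c, f(c, c))), c)   [R1 at 1.1]
3. pair(f(c, f(c, f(c, c))), c)  →  pair(f(c, f(c, c)), c)   [R1 at 1]
4. pair(f(c, f(c, c)), c)  →  pair(f(c, c), c)   [R1 at 1]
5. pair(f(c, c), c)  →  pair(c, c)   [R1 at 1]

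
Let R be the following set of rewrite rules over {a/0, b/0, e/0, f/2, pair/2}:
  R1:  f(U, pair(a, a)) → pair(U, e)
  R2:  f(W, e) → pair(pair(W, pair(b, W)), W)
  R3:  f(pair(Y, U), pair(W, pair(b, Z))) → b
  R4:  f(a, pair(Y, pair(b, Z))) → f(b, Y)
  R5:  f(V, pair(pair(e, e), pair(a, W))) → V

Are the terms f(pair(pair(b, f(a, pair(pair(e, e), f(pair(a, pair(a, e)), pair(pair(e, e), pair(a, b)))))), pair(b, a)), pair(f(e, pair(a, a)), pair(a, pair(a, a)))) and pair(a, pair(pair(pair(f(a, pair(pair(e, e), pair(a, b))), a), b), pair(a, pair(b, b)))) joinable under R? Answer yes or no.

Reduce t₁ = f(pair(pair(b, f(a, pair(pair(e, e), f(pair(a, pair(a, e)), pair(pair(e, e), pair(a, b)))))), pair(b, a)), pair(f(e, pair(a, a)), pair(a, pair(a, a)))):
1. f(pair(pair(b, f(a, pair(pair(e, e), f(pair(a, pair(a, e)), pair(pair(e, e), pair(a, b)))))), pair(b, a)), pair(f(e, pair(a, a)), pair(a, pair(a, a))))  →  f(pair(pair(b, f(a, pair(pair(e, e), pair(a, pair(a, e))))), pair(b, a)), pair(f(e, pair(a, a)), pair(a, pair(a, a))))   [R5 at 1.1.2.2.2]
2. f(pair(pair(b, f(a, pair(pair(e, e), pair(a, pair(a, e))))), pair(b, a)), pair(f(e, pair(a, a)), pair(a, pair(a, a))))  →  f(pair(pair(b, a), pair(b, a)), pair(f(e, pair(a, a)), pair(a, pair(a, a))))   [R5 at 1.1.2]
3. f(pair(pair(b, a), pair(b, a)), pair(f(e, pair(a, a)), pair(a, pair(a, a))))  →  f(pair(pair(b, a), pair(b, a)), pair(pair(e, e), pair(a, pair(a, a))))   [R1 at 2.1]
4. f(pair(pair(b, a), pair(b, a)), pair(pair(e, e), pair(a, pair(a, a))))  →  pair(pair(b, a), pair(b, a))   [R5 at ε]

Reduce t₂ = pair(a, pair(pair(pair(f(a, pair(pair(e, e), pair(a, b))), a), b), pair(a, pair(b, b)))):
1. pair(a, pair(pair(pair(f(a, pair(pair(e, e), pair(a, b))), a), b), pair(a, pair(b, b))))  →  pair(a, pair(pair(pair(a, a), b), pair(a, pair(b, b))))   [R5 at 2.1.1.1]

no — NF(t₁) = pair(pair(b, a), pair(b, a)), NF(t₂) = pair(a, pair(pair(pair(a, a), b), pair(a, pair(b, b))))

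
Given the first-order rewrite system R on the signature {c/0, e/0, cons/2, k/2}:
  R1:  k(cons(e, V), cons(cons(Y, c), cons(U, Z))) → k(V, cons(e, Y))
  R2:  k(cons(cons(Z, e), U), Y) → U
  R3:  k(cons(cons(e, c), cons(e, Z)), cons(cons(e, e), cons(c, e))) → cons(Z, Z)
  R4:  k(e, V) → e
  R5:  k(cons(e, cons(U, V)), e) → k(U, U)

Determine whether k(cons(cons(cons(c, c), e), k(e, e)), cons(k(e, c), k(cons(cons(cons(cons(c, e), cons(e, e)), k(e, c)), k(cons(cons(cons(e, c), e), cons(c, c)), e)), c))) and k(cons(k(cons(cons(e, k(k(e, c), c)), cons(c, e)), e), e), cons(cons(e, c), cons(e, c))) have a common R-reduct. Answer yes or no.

yes — NF(t₁) = e, NF(t₂) = e

Reduce t₁ = k(cons(cons(cons(c, c), e), k(e, e)), cons(k(e, c), k(cons(cons(cons(cons(c, e), cons(e, e)), k(e, c)), k(cons(cons(cons(e, c), e), cons(c, c)), e)), c))):
1. k(cons(cons(cons(c, c), e), k(e, e)), cons(k(e, c), k(cons(cons(cons(cons(c, e), cons(e, e)), k(e, c)), k(cons(cons(cons(e, c), e), cons(c, c)), e)), c)))  →  k(e, e)   [R2 at ε]
2. k(e, e)  →  e   [R4 at ε]

Reduce t₂ = k(cons(k(cons(cons(e, k(k(e, c), c)), cons(c, e)), e), e), cons(cons(e, c), cons(e, c))):
1. k(cons(k(cons(cons(e, k(k(e, c), c)), cons(c, e)), e), e), cons(cons(e, c), cons(e, c)))  →  k(cons(k(cons(cons(e, k(e, c)), cons(c, e)), e), e), cons(cons(e, c), cons(e, c)))   [R4 at 1.1.1.1.2.1]
2. k(cons(k(cons(cons(e, k(e, c)), cons(c, e)), e), e), cons(cons(e, c), cons(e, c)))  →  k(cons(k(cons(cons(e, e), cons(c, e)), e), e), cons(cons(e, c), cons(e, c)))   [R4 at 1.1.1.1.2]
3. k(cons(k(cons(cons(e, e), cons(c, e)), e), e), cons(cons(e, c), cons(e, c)))  →  k(cons(cons(c, e), e), cons(cons(e, c), cons(e, c)))   [R2 at 1.1]
4. k(cons(cons(c, e), e), cons(cons(e, c), cons(e, c)))  →  e   [R2 at ε]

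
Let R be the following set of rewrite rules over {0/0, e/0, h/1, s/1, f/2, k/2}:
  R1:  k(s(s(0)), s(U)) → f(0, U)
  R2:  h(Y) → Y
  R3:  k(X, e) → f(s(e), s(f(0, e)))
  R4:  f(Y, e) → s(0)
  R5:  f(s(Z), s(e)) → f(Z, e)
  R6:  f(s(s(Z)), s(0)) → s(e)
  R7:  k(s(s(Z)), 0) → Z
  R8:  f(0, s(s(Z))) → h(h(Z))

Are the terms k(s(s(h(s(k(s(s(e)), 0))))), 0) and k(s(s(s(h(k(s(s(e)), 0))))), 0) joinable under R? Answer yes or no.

yes — NF(t₁) = s(e), NF(t₂) = s(e)

Reduce t₁ = k(s(s(h(s(k(s(s(e)), 0))))), 0):
1. k(s(s(h(s(k(s(s(e)), 0))))), 0)  →  h(s(k(s(s(e)), 0)))   [R7 at ε]
2. h(s(k(s(s(e)), 0)))  →  s(k(s(s(e)), 0))   [R2 at ε]
3. s(k(s(s(e)), 0))  →  s(e)   [R7 at 1]

Reduce t₂ = k(s(s(s(h(k(s(s(e)), 0))))), 0):
1. k(s(s(s(h(k(s(s(e)), 0))))), 0)  →  s(h(k(s(s(e)), 0)))   [R7 at ε]
2. s(h(k(s(s(e)), 0)))  →  s(k(s(s(e)), 0))   [R2 at 1]
3. s(k(s(s(e)), 0))  →  s(e)   [R7 at 1]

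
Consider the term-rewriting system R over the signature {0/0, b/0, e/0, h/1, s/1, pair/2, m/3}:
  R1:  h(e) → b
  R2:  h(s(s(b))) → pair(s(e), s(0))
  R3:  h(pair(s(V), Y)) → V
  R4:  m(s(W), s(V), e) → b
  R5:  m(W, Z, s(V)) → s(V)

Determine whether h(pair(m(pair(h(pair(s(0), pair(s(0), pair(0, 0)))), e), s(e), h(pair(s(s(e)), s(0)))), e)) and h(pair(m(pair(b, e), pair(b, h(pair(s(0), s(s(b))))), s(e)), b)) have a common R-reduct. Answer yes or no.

Reduce t₁ = h(pair(m(pair(h(pair(s(0), pair(s(0), pair(0, 0)))), e), s(e), h(pair(s(s(e)), s(0)))), e)):
1. h(pair(m(pair(h(pair(s(0), pair(s(0), pair(0, 0)))), e), s(e), h(pair(s(s(e)), s(0)))), e))  →  h(pair(m(pair(0, e), s(e), h(pair(s(s(e)), s(0)))), e))   [R3 at 1.1.1.1]
2. h(pair(m(pair(0, e), s(e), h(pair(s(s(e)), s(0)))), e))  →  h(pair(m(pair(0, e), s(e), s(e)), e))   [R3 at 1.1.3]
3. h(pair(m(pair(0, e), s(e), s(e)), e))  →  h(pair(s(e), e))   [R5 at 1.1]
4. h(pair(s(e), e))  →  e   [R3 at ε]

Reduce t₂ = h(pair(m(pair(b, e), pair(b, h(pair(s(0), s(s(b))))), s(e)), b)):
1. h(pair(m(pair(b, e), pair(b, h(pair(s(0), s(s(b))))), s(e)), b))  →  h(pair(s(e), b))   [R5 at 1.1]
2. h(pair(s(e), b))  →  e   [R3 at ε]

yes — NF(t₁) = e, NF(t₂) = e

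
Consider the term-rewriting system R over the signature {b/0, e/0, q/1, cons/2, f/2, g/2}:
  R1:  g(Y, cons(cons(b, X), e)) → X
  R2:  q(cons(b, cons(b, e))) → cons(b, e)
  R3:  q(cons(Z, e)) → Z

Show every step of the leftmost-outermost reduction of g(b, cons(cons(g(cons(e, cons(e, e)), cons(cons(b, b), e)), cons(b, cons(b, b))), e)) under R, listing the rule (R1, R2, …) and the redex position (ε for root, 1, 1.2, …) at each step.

1. g(b, cons(cons(g(cons(e, cons(e, e)), cons(cons(b, b), e)), cons(b, cons(b, b))), e))  →  g(b, cons(cons(b, cons(b, cons(b, b))), e))   [R1 at 2.1.1]
2. g(b, cons(cons(b, cons(b, cons(b, b))), e))  →  cons(b, cons(b, b))   [R1 at ε]

cons(b, cons(b, b))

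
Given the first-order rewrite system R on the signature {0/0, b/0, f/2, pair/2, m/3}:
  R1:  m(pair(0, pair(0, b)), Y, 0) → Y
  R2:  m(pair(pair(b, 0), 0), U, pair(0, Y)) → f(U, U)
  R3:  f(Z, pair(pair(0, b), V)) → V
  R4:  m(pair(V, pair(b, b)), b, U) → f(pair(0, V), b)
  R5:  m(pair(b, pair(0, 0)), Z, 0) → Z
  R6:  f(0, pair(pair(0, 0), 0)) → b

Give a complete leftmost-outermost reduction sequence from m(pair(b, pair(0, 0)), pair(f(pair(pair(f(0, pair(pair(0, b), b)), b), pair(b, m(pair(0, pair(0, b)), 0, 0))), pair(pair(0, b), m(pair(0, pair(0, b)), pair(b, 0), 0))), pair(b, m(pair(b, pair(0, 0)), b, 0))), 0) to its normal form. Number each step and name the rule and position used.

1. m(pair(b, pair(0, 0)), pair(f(pair(pair(f(0, pair(pair(0, b), b)), b), pair(b, m(pair(0, pair(0, b)), 0, 0))), pair(pair(0, b), m(pair(0, pair(0, b)), pair(b, 0), 0))), pair(b, m(pair(b, pair(0, 0)), b, 0))), 0)  →  pair(f(pair(pair(f(0, pair(pair(0, b), b)), b), pair(b, m(pair(0, pair(0, b)), 0, 0))), pair(pair(0, b), m(pair(0, pair(0, b)), pair(b, 0), 0))), pair(b, m(pair(b, pair(0, 0)), b, 0)))   [R5 at ε]
2. pair(f(pair(pair(f(0, pair(pair(0, b), b)), b), pair(b, m(pair(0, pair(0, b)), 0, 0))), pair(pair(0, b), m(pair(0, pair(0, b)), pair(b, 0), 0))), pair(b, m(pair(b, pair(0, 0)), b, 0)))  →  pair(m(pair(0, pair(0, b)), pair(b, 0), 0), pair(b, m(pair(b, pair(0, 0)), b, 0)))   [R3 at 1]
3. pair(m(pair(0, pair(0, b)), pair(b, 0), 0), pair(b, m(pair(b, pair(0, 0)), b, 0)))  →  pair(pair(b, 0), pair(b, m(pair(b, pair(0, 0)), b, 0)))   [R1 at 1]
4. pair(pair(b, 0), pair(b, m(pair(b, pair(0, 0)), b, 0)))  →  pair(pair(b, 0), pair(b, b))   [R5 at 2.2]

pair(pair(b, 0), pair(b, b))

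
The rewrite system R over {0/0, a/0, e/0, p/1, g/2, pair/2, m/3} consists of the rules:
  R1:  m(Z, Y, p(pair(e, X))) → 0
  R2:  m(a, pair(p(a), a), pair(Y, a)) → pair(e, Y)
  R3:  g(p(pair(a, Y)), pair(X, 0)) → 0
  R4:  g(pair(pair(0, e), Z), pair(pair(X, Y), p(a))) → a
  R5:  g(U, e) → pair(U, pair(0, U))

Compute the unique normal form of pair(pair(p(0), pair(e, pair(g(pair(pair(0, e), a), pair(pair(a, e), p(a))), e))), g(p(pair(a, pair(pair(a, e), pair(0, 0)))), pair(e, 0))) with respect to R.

pair(pair(p(0), pair(e, pair(a, e))), 0)

1. pair(pair(p(0), pair(e, pair(g(pair(pair(0, e), a), pair(pair(a, e), p(a))), e))), g(p(pair(a, pair(pair(a, e), pair(0, 0)))), pair(e, 0)))  →  pair(pair(p(0), pair(e, pair(a, e))), g(p(pair(a, pair(pair(a, e), pair(0, 0)))), pair(e, 0)))   [R4 at 1.2.2.1]
2. pair(pair(p(0), pair(e, pair(a, e))), g(p(pair(a, pair(pair(a, e), pair(0, 0)))), pair(e, 0)))  →  pair(pair(p(0), pair(e, pair(a, e))), 0)   [R3 at 2]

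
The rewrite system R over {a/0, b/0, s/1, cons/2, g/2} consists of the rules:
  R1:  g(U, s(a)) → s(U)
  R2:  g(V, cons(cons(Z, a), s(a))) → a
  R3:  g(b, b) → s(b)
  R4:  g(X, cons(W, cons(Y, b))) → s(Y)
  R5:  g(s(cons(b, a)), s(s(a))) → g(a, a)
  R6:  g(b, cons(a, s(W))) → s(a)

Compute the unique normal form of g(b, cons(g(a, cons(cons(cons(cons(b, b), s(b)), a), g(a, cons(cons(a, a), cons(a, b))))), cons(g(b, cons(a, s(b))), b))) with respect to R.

s(s(a))

1. g(b, cons(g(a, cons(cons(cons(cons(b, b), s(b)), a), g(a, cons(cons(a, a), cons(a, b))))), cons(g(b, cons(a, s(b))), b)))  →  s(g(b, cons(a, s(b))))   [R4 at ε]
2. s(g(b, cons(a, s(b))))  →  s(s(a))   [R6 at 1]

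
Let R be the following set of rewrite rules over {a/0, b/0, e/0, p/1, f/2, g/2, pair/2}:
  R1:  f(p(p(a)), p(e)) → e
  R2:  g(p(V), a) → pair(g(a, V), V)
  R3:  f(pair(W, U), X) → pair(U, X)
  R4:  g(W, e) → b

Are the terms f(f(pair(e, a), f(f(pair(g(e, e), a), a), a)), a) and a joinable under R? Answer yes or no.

Reduce t₁ = f(f(pair(e, a), f(f(pair(g(e, e), a), a), a)), a):
1. f(f(pair(e, a), f(f(pair(g(e, e), a), a), a)), a)  →  f(pair(a, f(f(pair(g(e, e), a), a), a)), a)   [R3 at 1]
2. f(pair(a, f(f(pair(g(e, e), a), a), a)), a)  →  pair(f(f(pair(g(e, e), a), a), a), a)   [R3 at ε]
3. pair(f(f(pair(g(e, e), a), a), a), a)  →  pair(f(pair(a, a), a), a)   [R3 at 1.1]
4. pair(f(pair(a, a), a), a)  →  pair(pair(a, a), a)   [R3 at 1]

Reduce t₂ = a:

no — NF(t₁) = pair(pair(a, a), a), NF(t₂) = a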